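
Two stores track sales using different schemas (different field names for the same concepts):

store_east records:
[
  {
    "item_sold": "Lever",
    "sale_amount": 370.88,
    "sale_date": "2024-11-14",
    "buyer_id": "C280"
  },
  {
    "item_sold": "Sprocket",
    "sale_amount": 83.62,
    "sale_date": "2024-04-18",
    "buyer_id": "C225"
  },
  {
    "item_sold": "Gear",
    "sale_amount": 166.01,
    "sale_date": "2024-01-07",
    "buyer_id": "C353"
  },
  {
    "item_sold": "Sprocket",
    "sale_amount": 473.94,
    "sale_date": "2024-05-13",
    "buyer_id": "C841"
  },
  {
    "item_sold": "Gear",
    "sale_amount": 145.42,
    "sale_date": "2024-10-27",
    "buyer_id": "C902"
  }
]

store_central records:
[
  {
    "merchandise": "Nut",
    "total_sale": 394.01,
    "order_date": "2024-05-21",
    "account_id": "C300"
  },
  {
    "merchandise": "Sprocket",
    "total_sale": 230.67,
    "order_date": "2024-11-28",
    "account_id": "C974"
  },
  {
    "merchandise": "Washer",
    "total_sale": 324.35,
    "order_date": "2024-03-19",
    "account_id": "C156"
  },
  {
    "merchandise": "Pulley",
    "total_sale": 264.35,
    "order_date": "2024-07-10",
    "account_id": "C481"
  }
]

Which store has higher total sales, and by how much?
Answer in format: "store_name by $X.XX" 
store_east by $26.49

Schema mapping: "sale_amount" (store_east) = "total_sale" (store_central) = sale amount

Total for store_east: 1239.87
Total for store_central: 1213.38

Difference: |1239.87 - 1213.38| = 26.49
store_east has higher sales by $26.49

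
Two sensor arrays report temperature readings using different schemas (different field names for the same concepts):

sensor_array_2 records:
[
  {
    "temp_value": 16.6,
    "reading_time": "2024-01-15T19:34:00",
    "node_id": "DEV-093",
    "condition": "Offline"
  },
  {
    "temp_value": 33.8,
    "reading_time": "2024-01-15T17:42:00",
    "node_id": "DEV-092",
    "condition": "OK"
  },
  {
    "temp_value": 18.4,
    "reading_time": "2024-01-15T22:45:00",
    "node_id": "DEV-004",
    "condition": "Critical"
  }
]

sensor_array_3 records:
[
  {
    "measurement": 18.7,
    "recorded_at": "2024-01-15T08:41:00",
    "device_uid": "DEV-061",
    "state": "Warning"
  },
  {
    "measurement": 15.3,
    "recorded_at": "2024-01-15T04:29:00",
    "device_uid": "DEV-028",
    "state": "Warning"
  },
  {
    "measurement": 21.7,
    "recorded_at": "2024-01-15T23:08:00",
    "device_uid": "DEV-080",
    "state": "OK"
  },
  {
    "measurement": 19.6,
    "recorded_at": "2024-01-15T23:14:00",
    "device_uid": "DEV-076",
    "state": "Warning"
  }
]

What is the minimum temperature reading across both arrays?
15.3

Schema mapping: "temp_value" (sensor_array_2) = "measurement" (sensor_array_3) = temperature reading

Minimum in sensor_array_2: 16.6
Minimum in sensor_array_3: 15.3

Overall minimum: min(16.6, 15.3) = 15.3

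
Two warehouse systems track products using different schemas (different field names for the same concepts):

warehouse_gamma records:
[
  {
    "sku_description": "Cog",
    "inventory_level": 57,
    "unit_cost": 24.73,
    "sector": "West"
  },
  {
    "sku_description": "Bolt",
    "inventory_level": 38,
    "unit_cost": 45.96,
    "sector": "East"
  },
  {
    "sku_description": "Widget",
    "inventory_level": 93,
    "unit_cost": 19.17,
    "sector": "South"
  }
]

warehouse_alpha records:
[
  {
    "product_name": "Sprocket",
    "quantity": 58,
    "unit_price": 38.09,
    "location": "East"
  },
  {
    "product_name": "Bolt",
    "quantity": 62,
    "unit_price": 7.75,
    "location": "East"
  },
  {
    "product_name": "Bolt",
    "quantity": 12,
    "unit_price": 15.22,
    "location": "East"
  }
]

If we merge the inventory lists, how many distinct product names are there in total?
4

Schema mapping: "sku_description" (warehouse_gamma) = "product_name" (warehouse_alpha) = product name

Products in warehouse_gamma: ['Bolt', 'Cog', 'Widget']
Products in warehouse_alpha: ['Bolt', 'Sprocket']

Union (unique products): ['Bolt', 'Cog', 'Sprocket', 'Widget']
Count: 4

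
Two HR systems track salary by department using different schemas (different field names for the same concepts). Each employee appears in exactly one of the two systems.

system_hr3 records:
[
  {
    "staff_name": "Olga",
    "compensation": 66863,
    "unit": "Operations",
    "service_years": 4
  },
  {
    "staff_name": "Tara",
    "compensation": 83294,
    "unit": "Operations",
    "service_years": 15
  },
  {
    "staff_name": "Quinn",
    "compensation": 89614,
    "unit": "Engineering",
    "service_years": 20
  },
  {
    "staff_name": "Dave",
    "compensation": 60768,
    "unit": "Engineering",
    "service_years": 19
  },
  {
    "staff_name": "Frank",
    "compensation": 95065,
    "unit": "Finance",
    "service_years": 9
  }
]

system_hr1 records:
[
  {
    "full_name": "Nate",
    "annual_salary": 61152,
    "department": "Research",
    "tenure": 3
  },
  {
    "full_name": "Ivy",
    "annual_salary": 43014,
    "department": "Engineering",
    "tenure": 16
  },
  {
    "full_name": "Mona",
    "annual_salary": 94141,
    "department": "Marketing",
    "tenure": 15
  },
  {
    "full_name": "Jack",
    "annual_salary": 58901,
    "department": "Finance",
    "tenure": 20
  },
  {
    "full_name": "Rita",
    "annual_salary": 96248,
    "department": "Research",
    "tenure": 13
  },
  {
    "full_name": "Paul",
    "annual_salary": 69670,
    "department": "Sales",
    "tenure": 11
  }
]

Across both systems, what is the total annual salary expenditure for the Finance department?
153966

Schema mappings:
- "unit" (system_hr3) = "department" (system_hr1) = department
- "compensation" (system_hr3) = "annual_salary" (system_hr1) = salary

Finance salaries from system_hr3: 95065
Finance salaries from system_hr1: 58901

Total: 95065 + 58901 = 153966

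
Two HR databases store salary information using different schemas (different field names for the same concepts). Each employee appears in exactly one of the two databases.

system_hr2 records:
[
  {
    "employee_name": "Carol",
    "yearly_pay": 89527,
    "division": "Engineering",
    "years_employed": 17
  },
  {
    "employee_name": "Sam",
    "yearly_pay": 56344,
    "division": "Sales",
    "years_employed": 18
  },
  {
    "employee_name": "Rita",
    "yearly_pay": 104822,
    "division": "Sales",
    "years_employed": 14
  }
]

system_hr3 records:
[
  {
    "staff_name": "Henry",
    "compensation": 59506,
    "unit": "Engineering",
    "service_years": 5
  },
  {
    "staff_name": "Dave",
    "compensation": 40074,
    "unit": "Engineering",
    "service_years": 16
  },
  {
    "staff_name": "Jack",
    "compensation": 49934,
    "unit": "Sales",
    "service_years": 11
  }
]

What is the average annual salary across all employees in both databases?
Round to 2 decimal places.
66701.17

Schema mapping: "yearly_pay" (system_hr2) = "compensation" (system_hr3) = annual salary

All salaries: [89527, 56344, 104822, 59506, 40074, 49934]
Sum: 400207
Count: 6
Average: 400207 / 6 = 66701.17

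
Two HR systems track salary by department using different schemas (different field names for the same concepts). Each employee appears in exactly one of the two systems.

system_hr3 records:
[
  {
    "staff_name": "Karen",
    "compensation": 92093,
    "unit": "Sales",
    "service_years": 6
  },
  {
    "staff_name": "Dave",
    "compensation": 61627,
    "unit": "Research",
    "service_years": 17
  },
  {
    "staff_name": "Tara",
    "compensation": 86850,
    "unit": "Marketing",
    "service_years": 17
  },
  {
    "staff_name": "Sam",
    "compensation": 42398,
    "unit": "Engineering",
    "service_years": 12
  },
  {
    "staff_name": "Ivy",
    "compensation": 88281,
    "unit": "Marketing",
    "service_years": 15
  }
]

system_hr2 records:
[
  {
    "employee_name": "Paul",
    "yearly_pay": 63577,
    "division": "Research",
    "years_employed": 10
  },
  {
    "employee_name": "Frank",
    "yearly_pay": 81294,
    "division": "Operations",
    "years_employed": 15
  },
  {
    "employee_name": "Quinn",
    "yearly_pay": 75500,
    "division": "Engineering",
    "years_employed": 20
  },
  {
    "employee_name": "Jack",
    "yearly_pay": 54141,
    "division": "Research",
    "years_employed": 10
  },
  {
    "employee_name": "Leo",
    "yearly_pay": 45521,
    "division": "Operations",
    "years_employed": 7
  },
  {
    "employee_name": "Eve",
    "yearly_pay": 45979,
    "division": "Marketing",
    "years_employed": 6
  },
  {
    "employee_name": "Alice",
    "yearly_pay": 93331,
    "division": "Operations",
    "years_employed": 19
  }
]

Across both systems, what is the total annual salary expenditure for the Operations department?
220146

Schema mappings:
- "unit" (system_hr3) = "division" (system_hr2) = department
- "compensation" (system_hr3) = "yearly_pay" (system_hr2) = salary

Operations salaries from system_hr3: 0
Operations salaries from system_hr2: 220146

Total: 0 + 220146 = 220146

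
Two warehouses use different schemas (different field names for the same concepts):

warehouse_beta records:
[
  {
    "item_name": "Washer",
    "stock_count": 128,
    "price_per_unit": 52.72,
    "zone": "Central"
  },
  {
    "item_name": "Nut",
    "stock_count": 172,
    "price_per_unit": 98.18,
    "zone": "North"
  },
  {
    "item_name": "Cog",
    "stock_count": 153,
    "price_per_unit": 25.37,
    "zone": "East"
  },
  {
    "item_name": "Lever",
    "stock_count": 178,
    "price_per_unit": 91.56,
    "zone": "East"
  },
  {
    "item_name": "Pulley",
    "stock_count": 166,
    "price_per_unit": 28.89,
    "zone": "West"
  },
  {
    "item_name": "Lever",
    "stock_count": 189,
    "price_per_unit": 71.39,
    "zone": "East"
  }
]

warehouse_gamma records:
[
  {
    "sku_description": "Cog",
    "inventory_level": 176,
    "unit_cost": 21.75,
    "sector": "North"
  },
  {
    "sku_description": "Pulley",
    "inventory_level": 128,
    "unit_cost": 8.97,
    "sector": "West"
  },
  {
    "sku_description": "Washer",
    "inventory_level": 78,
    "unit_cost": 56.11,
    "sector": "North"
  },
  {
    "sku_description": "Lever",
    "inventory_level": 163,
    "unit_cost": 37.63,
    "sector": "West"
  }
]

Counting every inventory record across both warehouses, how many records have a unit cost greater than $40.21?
5

Schema mapping: "price_per_unit" (warehouse_beta) = "unit_cost" (warehouse_gamma) = unit cost

Records > $40.21 in warehouse_beta: 4
Records > $40.21 in warehouse_gamma: 1

Total count: 4 + 1 = 5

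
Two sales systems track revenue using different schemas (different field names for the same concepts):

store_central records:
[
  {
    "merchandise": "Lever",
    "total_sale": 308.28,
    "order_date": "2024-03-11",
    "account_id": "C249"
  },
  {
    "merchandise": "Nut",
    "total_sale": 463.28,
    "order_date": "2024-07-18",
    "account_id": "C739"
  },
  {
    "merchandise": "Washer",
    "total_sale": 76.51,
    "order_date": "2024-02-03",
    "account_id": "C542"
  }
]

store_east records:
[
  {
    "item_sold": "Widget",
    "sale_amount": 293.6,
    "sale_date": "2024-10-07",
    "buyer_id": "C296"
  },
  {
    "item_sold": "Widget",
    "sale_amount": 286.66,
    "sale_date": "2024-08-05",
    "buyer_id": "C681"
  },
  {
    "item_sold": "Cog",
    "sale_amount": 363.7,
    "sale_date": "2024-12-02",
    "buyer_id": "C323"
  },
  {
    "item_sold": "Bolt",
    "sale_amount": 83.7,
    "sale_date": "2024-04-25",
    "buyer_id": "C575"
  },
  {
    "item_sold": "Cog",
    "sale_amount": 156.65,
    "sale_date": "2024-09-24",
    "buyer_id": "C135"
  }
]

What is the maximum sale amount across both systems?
463.28

Reconcile: "total_sale" (store_central) = "sale_amount" (store_east) = sale amount

Maximum in store_central: 463.28
Maximum in store_east: 363.7

Overall maximum: max(463.28, 363.7) = 463.28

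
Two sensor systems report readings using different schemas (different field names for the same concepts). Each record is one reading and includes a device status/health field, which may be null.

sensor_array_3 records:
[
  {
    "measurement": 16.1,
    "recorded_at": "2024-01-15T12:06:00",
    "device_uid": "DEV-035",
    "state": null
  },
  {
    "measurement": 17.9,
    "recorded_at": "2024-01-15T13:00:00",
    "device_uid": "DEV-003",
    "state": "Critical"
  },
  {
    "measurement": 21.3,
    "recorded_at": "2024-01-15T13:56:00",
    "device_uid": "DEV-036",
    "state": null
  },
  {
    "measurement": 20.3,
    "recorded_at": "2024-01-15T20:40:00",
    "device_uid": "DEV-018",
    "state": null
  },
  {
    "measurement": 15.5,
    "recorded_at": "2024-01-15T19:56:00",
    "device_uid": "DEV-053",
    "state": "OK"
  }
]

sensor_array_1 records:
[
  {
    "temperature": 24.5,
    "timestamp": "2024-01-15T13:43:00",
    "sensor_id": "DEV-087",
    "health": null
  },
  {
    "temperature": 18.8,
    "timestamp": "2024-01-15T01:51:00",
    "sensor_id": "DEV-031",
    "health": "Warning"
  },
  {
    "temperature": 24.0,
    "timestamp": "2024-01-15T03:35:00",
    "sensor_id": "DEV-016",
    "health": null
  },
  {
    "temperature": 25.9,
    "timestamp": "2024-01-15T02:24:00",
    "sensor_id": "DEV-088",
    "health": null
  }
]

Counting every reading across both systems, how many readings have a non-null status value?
3

Schema mapping: "state" (sensor_array_3) = "health" (sensor_array_1) = status

Non-null in sensor_array_3: 2
Non-null in sensor_array_1: 1

Total non-null: 2 + 1 = 3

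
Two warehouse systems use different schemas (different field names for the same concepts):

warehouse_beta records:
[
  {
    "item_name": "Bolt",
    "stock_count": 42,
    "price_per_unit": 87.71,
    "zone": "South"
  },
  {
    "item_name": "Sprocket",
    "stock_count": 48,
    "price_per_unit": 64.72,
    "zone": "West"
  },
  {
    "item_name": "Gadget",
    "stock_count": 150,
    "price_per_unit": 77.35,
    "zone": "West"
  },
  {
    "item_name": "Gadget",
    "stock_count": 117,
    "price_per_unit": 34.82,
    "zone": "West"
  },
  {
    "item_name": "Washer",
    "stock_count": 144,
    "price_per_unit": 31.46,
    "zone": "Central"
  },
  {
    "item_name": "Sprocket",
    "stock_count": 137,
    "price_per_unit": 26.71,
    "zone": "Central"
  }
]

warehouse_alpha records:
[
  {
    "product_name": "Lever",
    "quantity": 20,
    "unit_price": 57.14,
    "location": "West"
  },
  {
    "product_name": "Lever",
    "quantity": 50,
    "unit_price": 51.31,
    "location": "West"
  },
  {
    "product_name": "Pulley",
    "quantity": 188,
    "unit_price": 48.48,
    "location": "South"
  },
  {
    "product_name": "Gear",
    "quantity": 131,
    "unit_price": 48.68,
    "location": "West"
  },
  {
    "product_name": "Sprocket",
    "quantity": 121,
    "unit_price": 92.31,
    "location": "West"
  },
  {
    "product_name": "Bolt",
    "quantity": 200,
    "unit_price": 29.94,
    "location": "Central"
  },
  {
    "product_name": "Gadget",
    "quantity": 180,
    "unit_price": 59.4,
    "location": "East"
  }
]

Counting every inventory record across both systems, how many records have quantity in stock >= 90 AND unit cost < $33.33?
3

Schema mappings:
- "stock_count" (warehouse_beta) = "quantity" (warehouse_alpha) = quantity
- "price_per_unit" (warehouse_beta) = "unit_price" (warehouse_alpha) = unit cost

Records meeting both conditions in warehouse_beta: 2
Records meeting both conditions in warehouse_alpha: 1

Total: 2 + 1 = 3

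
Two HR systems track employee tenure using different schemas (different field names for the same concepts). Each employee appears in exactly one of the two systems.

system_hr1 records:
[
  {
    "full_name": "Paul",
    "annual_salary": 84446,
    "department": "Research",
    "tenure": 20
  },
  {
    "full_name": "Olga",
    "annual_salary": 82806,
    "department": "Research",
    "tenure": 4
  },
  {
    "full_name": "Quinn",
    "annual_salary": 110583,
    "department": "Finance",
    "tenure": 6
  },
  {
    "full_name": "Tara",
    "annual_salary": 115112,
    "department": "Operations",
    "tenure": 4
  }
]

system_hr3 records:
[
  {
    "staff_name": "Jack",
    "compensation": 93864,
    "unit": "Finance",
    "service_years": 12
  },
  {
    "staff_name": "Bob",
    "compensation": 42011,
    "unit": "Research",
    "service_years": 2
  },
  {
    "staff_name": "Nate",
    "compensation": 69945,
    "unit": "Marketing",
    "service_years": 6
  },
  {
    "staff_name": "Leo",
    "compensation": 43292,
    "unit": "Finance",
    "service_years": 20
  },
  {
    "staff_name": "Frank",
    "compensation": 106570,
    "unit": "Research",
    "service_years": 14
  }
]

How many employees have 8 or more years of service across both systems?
4

Reconcile schemas: "tenure" (system_hr1) = "service_years" (system_hr3) = years of service

From system_hr1: 1 employees with >= 8 years
From system_hr3: 3 employees with >= 8 years

Total: 1 + 3 = 4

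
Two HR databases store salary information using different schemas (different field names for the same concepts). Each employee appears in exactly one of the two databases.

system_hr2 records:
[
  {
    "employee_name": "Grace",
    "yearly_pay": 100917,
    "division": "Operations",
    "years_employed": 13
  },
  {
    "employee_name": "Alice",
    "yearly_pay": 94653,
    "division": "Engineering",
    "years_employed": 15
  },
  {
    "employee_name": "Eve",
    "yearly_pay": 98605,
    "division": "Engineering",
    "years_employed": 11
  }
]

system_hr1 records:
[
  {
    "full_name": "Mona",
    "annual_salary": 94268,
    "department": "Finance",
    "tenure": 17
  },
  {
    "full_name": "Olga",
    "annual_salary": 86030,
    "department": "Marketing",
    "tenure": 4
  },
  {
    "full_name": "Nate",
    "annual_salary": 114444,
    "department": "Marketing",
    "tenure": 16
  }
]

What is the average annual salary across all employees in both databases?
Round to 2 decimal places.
98152.83

Schema mapping: "yearly_pay" (system_hr2) = "annual_salary" (system_hr1) = annual salary

All salaries: [100917, 94653, 98605, 94268, 86030, 114444]
Sum: 588917
Count: 6
Average: 588917 / 6 = 98152.83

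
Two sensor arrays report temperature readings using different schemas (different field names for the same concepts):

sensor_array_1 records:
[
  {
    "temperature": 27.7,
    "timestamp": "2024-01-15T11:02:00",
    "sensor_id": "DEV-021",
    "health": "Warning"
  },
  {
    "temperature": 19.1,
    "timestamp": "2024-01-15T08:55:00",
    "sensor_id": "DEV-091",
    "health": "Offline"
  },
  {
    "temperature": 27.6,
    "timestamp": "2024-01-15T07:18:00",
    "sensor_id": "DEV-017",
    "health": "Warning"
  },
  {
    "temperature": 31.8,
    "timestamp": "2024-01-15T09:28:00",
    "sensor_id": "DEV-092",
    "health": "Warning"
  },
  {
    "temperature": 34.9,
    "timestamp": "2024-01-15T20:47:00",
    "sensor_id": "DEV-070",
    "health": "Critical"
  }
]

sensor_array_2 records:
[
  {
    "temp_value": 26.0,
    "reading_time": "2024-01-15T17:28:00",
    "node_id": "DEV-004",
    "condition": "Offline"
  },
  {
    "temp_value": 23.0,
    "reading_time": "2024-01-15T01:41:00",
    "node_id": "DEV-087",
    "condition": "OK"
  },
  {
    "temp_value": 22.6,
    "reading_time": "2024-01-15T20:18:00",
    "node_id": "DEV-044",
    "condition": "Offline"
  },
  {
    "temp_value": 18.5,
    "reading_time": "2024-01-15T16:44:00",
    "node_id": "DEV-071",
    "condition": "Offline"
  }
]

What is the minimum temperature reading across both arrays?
18.5

Schema mapping: "temperature" (sensor_array_1) = "temp_value" (sensor_array_2) = temperature reading

Minimum in sensor_array_1: 19.1
Minimum in sensor_array_2: 18.5

Overall minimum: min(19.1, 18.5) = 18.5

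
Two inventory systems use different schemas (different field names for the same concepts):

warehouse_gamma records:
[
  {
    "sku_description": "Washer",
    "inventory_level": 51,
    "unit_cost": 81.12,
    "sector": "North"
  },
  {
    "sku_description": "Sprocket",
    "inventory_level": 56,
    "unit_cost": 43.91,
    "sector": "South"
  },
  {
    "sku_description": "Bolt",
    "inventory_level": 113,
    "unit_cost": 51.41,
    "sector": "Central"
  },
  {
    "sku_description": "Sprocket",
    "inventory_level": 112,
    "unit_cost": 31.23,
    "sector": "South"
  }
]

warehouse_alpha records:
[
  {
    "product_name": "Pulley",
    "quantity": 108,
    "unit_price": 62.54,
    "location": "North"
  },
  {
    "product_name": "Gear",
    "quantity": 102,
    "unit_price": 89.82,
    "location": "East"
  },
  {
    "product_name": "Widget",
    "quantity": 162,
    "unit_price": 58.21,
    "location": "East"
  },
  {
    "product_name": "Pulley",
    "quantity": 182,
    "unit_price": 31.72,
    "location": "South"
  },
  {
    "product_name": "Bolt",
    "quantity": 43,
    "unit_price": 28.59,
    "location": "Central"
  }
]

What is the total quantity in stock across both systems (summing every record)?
929

To reconcile these schemas, identify the field holding the quantity in stock in each system:
1. In warehouse_gamma it is "inventory_level"
2. In warehouse_alpha it is "quantity"

From warehouse_gamma: 51 + 56 + 113 + 112 = 332
From warehouse_alpha: 108 + 102 + 162 + 182 + 43 = 597

Total: 332 + 597 = 929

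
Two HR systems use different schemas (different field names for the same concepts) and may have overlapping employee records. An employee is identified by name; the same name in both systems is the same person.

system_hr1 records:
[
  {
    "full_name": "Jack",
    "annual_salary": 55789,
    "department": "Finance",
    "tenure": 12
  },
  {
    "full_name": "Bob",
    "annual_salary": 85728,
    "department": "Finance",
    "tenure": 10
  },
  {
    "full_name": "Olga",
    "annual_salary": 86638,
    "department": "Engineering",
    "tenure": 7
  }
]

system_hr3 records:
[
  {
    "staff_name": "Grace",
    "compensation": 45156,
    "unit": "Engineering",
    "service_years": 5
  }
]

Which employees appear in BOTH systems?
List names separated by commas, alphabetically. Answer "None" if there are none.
None

Schema mapping: "full_name" (system_hr1) = "staff_name" (system_hr3) = employee name

Names in system_hr1: ['Bob', 'Jack', 'Olga']
Names in system_hr3: ['Grace']

Intersection: None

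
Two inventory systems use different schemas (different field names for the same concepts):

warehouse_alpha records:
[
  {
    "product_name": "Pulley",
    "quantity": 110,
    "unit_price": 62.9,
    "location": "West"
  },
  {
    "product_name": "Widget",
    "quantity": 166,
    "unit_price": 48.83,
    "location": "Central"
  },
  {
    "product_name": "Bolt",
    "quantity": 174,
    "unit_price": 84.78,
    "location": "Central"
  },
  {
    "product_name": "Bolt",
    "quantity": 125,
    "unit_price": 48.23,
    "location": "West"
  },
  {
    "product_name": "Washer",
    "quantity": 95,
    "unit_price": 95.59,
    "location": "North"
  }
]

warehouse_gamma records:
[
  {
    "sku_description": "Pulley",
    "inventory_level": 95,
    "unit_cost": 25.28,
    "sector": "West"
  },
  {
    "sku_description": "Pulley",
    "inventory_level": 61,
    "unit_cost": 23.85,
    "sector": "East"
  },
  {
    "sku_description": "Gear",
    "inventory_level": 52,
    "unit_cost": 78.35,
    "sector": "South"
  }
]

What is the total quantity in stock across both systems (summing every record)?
878

To reconcile these schemas, identify the field holding the quantity in stock in each system:
1. In warehouse_alpha it is "quantity"
2. In warehouse_gamma it is "inventory_level"

From warehouse_alpha: 110 + 166 + 174 + 125 + 95 = 670
From warehouse_gamma: 95 + 61 + 52 = 208

Total: 670 + 208 = 878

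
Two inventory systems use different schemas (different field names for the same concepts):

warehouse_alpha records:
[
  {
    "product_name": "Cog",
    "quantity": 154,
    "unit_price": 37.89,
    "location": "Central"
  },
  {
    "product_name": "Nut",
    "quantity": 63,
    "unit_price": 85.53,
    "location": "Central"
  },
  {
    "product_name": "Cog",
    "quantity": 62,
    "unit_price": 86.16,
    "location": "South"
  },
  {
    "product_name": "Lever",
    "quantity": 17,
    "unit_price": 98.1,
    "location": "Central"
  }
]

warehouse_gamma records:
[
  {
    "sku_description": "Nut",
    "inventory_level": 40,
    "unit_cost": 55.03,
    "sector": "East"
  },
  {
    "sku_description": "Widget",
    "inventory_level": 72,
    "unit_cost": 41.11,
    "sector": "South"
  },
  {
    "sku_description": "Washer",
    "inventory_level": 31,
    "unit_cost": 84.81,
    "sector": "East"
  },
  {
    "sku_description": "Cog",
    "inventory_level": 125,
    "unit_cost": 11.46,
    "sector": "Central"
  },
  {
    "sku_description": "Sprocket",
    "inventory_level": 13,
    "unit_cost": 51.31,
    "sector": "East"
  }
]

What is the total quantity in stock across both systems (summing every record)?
577

To reconcile these schemas, identify the field holding the quantity in stock in each system:
1. In warehouse_alpha it is "quantity"
2. In warehouse_gamma it is "inventory_level"

From warehouse_alpha: 154 + 63 + 62 + 17 = 296
From warehouse_gamma: 40 + 72 + 31 + 125 + 13 = 281

Total: 296 + 281 = 577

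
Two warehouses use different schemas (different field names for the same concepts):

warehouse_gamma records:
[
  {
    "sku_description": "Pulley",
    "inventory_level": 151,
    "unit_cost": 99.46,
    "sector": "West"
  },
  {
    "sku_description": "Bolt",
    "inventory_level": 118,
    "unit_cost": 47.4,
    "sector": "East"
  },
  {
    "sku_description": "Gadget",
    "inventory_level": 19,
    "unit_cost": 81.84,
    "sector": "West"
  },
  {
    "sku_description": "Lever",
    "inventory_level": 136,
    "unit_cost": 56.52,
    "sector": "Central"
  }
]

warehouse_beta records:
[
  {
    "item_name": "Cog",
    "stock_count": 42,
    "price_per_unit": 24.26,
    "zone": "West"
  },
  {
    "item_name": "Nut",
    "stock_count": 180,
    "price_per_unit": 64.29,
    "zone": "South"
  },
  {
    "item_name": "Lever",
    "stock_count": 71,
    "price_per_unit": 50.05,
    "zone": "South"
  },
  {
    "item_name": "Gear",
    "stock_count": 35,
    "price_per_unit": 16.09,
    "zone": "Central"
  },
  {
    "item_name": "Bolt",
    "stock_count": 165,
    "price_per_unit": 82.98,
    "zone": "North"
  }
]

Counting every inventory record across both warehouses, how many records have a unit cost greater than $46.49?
7

Schema mapping: "unit_cost" (warehouse_gamma) = "price_per_unit" (warehouse_beta) = unit cost

Records > $46.49 in warehouse_gamma: 4
Records > $46.49 in warehouse_beta: 3

Total count: 4 + 3 = 7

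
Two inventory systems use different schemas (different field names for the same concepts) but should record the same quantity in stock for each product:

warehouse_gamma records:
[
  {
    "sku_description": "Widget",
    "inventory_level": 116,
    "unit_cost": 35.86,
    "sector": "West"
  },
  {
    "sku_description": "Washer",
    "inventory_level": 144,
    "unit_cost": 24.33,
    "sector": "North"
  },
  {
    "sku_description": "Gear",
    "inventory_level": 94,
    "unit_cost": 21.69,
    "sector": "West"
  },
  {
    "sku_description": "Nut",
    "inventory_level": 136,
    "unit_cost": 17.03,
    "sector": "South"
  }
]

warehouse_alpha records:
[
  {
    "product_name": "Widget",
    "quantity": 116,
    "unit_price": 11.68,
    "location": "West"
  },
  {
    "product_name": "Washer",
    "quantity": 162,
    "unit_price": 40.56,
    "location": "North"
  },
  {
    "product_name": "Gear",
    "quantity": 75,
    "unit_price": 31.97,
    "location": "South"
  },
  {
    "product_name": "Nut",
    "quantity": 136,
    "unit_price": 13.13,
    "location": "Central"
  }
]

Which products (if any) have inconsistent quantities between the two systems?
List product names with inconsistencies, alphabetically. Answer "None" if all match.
Gear, Washer

Schema mappings:
- "sku_description" (warehouse_gamma) = "product_name" (warehouse_alpha) = product name
- "inventory_level" (warehouse_gamma) = "quantity" (warehouse_alpha) = quantity

Comparison:
  Widget: 116 vs 116 - MATCH
  Washer: 144 vs 162 - MISMATCH
  Gear: 94 vs 75 - MISMATCH
  Nut: 136 vs 136 - MATCH

Products with inconsistencies: Gear, Washer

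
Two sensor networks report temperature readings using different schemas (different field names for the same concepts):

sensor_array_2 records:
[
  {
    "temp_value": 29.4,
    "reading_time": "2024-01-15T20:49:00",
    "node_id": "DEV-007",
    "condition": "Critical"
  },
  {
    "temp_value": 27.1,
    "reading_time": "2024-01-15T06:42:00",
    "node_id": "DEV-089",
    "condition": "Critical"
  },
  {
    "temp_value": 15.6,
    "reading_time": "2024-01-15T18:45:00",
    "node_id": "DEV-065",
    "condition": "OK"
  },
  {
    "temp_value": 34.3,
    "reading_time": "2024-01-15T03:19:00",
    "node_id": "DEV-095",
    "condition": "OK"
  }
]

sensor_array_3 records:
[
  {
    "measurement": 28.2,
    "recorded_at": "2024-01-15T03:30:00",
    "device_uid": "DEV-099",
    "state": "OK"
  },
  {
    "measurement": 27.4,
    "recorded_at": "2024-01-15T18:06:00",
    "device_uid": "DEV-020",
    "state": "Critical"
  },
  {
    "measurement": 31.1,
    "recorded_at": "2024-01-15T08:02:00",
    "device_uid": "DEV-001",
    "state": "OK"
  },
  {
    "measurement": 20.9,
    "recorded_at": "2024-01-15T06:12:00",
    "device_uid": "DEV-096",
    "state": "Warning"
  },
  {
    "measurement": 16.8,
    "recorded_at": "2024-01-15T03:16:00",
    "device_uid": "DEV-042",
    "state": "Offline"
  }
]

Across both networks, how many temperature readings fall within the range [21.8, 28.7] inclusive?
3

Schema mapping: "temp_value" (sensor_array_2) = "measurement" (sensor_array_3) = temperature

Readings in [21.8, 28.7] from sensor_array_2: 1
Readings in [21.8, 28.7] from sensor_array_3: 2

Total count: 1 + 2 = 3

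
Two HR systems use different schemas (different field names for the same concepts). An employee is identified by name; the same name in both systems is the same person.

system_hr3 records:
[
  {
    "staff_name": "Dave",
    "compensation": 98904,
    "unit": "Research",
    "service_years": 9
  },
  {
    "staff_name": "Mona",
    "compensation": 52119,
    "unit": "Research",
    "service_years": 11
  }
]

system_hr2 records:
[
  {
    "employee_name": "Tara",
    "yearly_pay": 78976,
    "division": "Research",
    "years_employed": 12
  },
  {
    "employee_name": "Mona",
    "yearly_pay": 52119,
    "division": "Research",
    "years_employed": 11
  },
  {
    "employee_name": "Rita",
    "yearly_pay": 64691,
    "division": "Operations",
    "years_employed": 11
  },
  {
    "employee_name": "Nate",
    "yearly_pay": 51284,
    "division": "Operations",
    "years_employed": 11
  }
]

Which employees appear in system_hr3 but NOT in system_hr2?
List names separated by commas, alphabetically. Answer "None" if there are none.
Dave

Schema mapping: "staff_name" (system_hr3) = "employee_name" (system_hr2) = employee name

Names in system_hr3: ['Dave', 'Mona']
Names in system_hr2: ['Mona', 'Nate', 'Rita', 'Tara']

In system_hr3 but not system_hr2: ['Dave']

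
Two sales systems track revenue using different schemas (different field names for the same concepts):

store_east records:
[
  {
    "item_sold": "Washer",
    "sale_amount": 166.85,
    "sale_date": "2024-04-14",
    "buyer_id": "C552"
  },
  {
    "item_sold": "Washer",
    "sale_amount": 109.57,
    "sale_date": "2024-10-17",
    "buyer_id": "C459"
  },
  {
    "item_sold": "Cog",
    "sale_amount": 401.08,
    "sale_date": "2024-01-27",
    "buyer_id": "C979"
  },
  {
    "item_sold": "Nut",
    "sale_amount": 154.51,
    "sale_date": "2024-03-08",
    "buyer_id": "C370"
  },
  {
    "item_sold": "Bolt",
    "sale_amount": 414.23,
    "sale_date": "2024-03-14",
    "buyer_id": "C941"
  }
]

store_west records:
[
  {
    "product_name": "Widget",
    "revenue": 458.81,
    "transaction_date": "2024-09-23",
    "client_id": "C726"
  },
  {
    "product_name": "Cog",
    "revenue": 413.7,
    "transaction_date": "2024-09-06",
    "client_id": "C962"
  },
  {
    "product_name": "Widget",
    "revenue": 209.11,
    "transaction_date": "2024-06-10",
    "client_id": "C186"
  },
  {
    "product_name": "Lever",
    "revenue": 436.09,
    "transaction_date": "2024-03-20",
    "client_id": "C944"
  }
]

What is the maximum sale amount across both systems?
458.81

Reconcile: "sale_amount" (store_east) = "revenue" (store_west) = sale amount

Maximum in store_east: 414.23
Maximum in store_west: 458.81

Overall maximum: max(414.23, 458.81) = 458.81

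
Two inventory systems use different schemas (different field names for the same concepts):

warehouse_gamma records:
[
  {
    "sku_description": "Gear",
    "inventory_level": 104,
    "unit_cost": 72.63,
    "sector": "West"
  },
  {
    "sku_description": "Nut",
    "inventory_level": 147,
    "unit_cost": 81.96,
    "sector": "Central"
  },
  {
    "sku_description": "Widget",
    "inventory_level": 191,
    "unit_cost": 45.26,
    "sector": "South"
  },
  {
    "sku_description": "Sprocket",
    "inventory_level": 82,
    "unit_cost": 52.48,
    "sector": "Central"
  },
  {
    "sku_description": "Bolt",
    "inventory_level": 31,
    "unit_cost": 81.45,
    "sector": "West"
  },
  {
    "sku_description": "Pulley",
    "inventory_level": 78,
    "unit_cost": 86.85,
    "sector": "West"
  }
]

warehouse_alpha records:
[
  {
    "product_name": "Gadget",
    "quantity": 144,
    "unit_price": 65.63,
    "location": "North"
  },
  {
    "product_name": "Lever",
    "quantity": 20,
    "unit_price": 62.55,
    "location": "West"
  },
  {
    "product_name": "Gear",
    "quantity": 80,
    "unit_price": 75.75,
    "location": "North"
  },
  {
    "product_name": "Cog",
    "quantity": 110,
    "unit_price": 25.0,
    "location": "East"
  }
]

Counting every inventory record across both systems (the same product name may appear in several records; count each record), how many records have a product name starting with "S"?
1

Schema mapping: "sku_description" (warehouse_gamma) = "product_name" (warehouse_alpha) = product name

Records with product name starting with "S" in warehouse_gamma: 1
Records with product name starting with "S" in warehouse_alpha: 0

Total: 1 + 0 = 1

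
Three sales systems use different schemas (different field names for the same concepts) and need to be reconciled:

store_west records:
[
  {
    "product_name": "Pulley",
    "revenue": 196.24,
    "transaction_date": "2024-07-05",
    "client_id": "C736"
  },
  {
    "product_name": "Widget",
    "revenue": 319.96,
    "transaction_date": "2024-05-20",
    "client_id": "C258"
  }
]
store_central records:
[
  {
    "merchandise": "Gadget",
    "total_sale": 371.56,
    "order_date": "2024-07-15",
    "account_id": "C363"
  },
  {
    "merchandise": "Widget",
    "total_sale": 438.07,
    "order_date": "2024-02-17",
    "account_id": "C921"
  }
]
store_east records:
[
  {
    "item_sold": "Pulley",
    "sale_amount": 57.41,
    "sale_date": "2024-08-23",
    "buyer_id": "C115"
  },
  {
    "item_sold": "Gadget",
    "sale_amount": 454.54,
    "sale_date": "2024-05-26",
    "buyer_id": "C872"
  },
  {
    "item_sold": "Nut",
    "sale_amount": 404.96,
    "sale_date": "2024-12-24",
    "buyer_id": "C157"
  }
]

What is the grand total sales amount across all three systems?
2242.74

Schema reconciliation - all amount fields map to sale amount:

store_west (revenue): 516.2
store_central (total_sale): 809.63
store_east (sale_amount): 916.91

Grand total: 2242.74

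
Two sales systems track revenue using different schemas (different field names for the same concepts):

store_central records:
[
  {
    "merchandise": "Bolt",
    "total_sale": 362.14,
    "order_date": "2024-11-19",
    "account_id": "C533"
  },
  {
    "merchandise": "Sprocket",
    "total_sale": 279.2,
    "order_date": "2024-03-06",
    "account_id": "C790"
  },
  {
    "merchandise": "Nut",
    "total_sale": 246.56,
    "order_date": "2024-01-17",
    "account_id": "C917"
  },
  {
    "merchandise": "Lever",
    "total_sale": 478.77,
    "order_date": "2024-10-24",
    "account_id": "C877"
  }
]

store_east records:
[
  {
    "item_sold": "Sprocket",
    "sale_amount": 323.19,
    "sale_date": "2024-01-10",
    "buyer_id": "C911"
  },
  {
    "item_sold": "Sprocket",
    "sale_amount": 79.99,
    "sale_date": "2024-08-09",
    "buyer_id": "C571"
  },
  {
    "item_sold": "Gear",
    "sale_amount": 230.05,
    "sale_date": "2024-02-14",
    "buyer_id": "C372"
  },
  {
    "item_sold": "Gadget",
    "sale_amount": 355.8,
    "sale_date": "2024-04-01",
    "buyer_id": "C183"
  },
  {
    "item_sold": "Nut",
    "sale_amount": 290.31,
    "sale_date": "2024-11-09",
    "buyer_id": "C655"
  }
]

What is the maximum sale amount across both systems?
478.77

Reconcile: "total_sale" (store_central) = "sale_amount" (store_east) = sale amount

Maximum in store_central: 478.77
Maximum in store_east: 355.8

Overall maximum: max(478.77, 355.8) = 478.77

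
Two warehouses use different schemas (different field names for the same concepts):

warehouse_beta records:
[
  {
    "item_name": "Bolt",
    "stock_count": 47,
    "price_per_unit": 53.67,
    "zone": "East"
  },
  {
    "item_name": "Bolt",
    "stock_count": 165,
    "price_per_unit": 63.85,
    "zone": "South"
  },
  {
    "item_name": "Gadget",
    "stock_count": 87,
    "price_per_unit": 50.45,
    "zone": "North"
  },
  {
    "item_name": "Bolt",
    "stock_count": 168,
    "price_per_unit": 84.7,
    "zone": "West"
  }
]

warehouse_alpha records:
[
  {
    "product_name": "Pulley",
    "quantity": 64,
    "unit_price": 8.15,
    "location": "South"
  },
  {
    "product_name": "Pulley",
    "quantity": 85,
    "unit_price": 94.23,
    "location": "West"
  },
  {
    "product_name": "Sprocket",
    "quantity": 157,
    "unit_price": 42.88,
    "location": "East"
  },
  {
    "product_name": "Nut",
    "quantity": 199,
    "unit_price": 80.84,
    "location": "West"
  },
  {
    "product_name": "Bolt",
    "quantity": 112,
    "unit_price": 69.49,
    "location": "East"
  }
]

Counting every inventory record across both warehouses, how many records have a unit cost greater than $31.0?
8

Schema mapping: "price_per_unit" (warehouse_beta) = "unit_price" (warehouse_alpha) = unit cost

Records > $31.0 in warehouse_beta: 4
Records > $31.0 in warehouse_alpha: 4

Total count: 4 + 4 = 8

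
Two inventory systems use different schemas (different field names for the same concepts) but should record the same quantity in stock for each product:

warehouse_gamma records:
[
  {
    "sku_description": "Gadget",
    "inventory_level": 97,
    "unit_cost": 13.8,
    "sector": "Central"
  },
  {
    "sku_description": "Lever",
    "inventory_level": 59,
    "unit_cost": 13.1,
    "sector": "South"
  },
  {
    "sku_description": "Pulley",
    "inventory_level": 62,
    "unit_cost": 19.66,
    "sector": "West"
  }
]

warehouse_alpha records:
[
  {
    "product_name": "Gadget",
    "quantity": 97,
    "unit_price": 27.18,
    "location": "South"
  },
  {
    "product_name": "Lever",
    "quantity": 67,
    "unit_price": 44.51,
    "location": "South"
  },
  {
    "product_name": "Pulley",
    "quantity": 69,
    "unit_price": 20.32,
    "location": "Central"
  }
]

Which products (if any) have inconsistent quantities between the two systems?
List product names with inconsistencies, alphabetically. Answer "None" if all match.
Lever, Pulley

Schema mappings:
- "sku_description" (warehouse_gamma) = "product_name" (warehouse_alpha) = product name
- "inventory_level" (warehouse_gamma) = "quantity" (warehouse_alpha) = quantity

Comparison:
  Gadget: 97 vs 97 - MATCH
  Lever: 59 vs 67 - MISMATCH
  Pulley: 62 vs 69 - MISMATCH

Products with inconsistencies: Lever, Pulley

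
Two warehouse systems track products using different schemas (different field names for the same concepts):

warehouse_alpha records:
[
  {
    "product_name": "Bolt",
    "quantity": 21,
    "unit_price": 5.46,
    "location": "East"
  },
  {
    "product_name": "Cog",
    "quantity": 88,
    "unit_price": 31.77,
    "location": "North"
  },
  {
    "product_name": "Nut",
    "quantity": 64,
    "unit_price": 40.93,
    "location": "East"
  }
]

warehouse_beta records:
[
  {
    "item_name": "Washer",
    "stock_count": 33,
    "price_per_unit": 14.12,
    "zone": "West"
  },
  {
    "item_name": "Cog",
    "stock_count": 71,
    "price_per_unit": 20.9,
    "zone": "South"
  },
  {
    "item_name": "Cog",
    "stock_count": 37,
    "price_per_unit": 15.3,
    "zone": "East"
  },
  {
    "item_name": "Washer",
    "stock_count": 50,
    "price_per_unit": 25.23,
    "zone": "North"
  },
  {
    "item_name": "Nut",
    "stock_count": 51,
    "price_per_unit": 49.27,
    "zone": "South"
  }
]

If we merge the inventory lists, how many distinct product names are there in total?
4

Schema mapping: "product_name" (warehouse_alpha) = "item_name" (warehouse_beta) = product name

Products in warehouse_alpha: ['Bolt', 'Cog', 'Nut']
Products in warehouse_beta: ['Cog', 'Nut', 'Washer']

Union (unique products): ['Bolt', 'Cog', 'Nut', 'Washer']
Count: 4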